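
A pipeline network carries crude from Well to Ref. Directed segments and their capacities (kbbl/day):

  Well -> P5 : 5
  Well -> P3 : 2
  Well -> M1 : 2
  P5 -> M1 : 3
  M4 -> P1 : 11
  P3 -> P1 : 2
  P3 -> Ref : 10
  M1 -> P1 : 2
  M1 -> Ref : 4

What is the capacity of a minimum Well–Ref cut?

Augment Well→P3→Ref: bottleneck 2, flow now 2.
Augment Well→M1→Ref: bottleneck 2, flow now 4.
Augment Well→P5→M1→Ref: bottleneck 2, flow now 6.
No augmenting path remains; maximum flow = 6.
By max-flow min-cut, the minimum cut capacity equals the max flow.
In the residual graph, reachable from Well: {Well, P5, M1, P1}.
Min-cut edges: Well→P3 (2), M1→Ref (4); capacity 2 + 4 = 6.

6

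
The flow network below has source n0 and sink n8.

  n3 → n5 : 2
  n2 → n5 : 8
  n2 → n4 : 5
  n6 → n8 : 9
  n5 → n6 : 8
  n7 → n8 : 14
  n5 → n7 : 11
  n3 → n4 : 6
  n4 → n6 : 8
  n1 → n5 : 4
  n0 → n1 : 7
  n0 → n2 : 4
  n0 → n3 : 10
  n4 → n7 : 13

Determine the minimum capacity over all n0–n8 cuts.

16

Augment n0→n1→n5→n6→n8: bottleneck 4, flow now 4.
Augment n0→n2→n4→n6→n8: bottleneck 4, flow now 8.
Augment n0→n3→n4→n6→n8: bottleneck 1, flow now 9.
Augment n0→n3→n4→n7→n8: bottleneck 5, flow now 14.
Augment n0→n3→n5→n7→n8: bottleneck 2, flow now 16.
No augmenting path remains; maximum flow = 16.
By max-flow min-cut, the minimum cut capacity equals the max flow.
In the residual graph, reachable from n0: {n0, n1, n3}.
Min-cut edges: n0→n2 (4), n1→n5 (4), n3→n4 (6), n3→n5 (2); capacity 4 + 4 + 6 + 2 = 16.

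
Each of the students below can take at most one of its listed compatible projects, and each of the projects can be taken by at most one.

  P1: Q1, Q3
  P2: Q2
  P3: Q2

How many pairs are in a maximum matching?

2

Unit-capacity flow: source→left, listed edges, right→sink; max matching = max flow.
Augmenting path P1→Q1 (+1); matched 1.
Augmenting path P2→Q2 (+1); matched 2.
No augmenting path remains; maximum matching = 2.
König certificate: {P1, Q2} is a vertex cover of size 2 (every listed pair touches it), so no matching can be larger.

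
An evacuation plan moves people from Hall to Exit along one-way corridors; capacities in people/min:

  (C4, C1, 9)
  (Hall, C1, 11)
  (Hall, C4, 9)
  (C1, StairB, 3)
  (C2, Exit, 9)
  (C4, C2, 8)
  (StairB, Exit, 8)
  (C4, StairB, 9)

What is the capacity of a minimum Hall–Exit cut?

Augment Hall→C1→StairB→Exit: bottleneck 3, flow now 3.
Augment Hall→C4→StairB→Exit: bottleneck 5, flow now 8.
Augment Hall→C4→C2→Exit: bottleneck 4, flow now 12.
No augmenting path remains; maximum flow = 12.
By max-flow min-cut, the minimum cut capacity equals the max flow.
In the residual graph, reachable from Hall: {Hall, C1}.
Min-cut edges: Hall→C4 (9), C1→StairB (3); capacity 9 + 3 = 12.

12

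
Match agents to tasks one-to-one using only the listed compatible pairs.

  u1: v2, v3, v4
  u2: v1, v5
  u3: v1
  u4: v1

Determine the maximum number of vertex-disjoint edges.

Unit-capacity flow: source→left, listed edges, right→sink; max matching = max flow.
Augmenting path u1→v2 (+1); matched 1.
Augmenting path u2→v1 (+1); matched 2.
Augmenting path u3→v1→u2→v5 (+1); matched 3.
No augmenting path remains; maximum matching = 3.
König certificate: {u1, u2, v1} is a vertex cover of size 3 (every listed pair touches it), so no matching can be larger.

3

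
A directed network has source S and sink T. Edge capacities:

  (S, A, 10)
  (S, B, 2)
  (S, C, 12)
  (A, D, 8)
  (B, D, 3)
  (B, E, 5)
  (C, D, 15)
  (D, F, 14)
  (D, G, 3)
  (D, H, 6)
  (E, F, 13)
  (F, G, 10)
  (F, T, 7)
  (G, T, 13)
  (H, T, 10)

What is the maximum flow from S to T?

22

Augment S→A→D→F→T: bottleneck 7, flow now 7.
Augment S→A→D→G→T: bottleneck 1, flow now 8.
Augment S→B→D→G→T: bottleneck 2, flow now 10.
Augment S→C→D→H→T: bottleneck 6, flow now 16.
Augment S→C→D→F→G→T: bottleneck 6, flow now 22.
No augmenting path remains; maximum flow = 22.
In the residual graph, reachable from S: {S, A}.
Min-cut edges: S→B (2), S→C (12), A→D (8); capacity 2 + 12 + 8 = 22.
This cut is saturated, so no flow can exceed 22.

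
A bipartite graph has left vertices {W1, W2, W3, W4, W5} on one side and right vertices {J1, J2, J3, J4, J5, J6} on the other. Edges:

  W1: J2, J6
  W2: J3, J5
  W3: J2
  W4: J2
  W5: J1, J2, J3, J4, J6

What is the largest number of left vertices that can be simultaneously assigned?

4

Unit-capacity flow: source→left, listed edges, right→sink; max matching = max flow.
Augmenting path W1→J2 (+1); matched 1.
Augmenting path W2→J3 (+1); matched 2.
Augmenting path W5→J1 (+1); matched 3.
Augmenting path W3→J2→W1→J6 (+1); matched 4.
No augmenting path remains; maximum matching = 4.
König certificate: {W1, W2, W5, J2} is a vertex cover of size 4 (every listed pair touches it), so no matching can be larger.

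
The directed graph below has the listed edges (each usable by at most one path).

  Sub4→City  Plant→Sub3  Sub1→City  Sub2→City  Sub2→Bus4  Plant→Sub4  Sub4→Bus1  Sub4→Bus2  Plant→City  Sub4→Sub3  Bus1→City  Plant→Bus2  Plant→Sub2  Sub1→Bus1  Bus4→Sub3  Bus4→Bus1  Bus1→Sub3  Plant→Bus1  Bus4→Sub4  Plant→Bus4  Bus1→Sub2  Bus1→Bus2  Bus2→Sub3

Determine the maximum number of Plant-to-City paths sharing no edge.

Assign every edge capacity 1; by Menger, the answer equals the max flow.
Path Plant→City (+1); total 1.
Path Plant→Sub2→City (+1); total 2.
Path Plant→Sub4→City (+1); total 3.
Path Plant→Bus1→City (+1); total 4.
No residual Plant→City path; max flow = 4.
Certifying cut of size 4: {Bus1→City, Plant→City, Sub2→City, Sub4→City}.

4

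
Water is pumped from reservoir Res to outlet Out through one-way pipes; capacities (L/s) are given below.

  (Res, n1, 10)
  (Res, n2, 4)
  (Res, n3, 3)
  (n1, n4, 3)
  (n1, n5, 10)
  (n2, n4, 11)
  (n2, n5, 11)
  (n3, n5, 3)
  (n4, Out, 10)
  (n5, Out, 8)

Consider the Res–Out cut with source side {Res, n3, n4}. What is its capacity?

27

Edges leaving {Res, n3, n4}: Res→n1 (10), Res→n2 (4), n3→n5 (3), n4→Out (10).
Cut capacity = 10 + 4 + 3 + 10 = 27.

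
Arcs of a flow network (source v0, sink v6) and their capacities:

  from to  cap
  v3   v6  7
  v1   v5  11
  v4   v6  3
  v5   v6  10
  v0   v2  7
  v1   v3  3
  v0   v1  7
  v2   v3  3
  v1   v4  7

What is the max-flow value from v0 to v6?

Augment v0→v1→v3→v6: bottleneck 3, flow now 3.
Augment v0→v1→v4→v6: bottleneck 3, flow now 6.
Augment v0→v1→v5→v6: bottleneck 1, flow now 7.
Augment v0→v2→v3→v6: bottleneck 3, flow now 10.
No augmenting path remains; maximum flow = 10.
In the residual graph, reachable from v0: {v0, v2}.
Min-cut edges: v0→v1 (7), v2→v3 (3); capacity 7 + 3 = 10.
This cut is saturated, so no flow can exceed 10.

10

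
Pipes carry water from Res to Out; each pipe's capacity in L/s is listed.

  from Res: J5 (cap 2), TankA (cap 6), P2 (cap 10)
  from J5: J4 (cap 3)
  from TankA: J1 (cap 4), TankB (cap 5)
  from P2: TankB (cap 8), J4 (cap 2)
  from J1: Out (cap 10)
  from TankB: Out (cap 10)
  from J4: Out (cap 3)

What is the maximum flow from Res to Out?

Augment Res→J5→J4→Out: bottleneck 2, flow now 2.
Augment Res→TankA→J1→Out: bottleneck 4, flow now 6.
Augment Res→TankA→TankB→Out: bottleneck 2, flow now 8.
Augment Res→P2→TankB→Out: bottleneck 8, flow now 16.
Augment Res→P2→J4→Out: bottleneck 1, flow now 17.
No augmenting path remains; maximum flow = 17.
In the residual graph, reachable from Res: {Res, J5, P2, J4}.
Min-cut edges: Res→TankA (6), P2→TankB (8), J4→Out (3); capacity 6 + 8 + 3 = 17.
This cut is saturated, so no flow can exceed 17.

17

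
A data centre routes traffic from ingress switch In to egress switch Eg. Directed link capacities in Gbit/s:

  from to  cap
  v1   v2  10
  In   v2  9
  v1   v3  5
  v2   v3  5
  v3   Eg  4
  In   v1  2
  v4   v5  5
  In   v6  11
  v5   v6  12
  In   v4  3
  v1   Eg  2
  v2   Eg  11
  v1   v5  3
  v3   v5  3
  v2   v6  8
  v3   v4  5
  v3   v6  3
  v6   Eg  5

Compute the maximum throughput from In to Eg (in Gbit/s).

Augment In→v1→Eg: bottleneck 2, flow now 2.
Augment In→v2→Eg: bottleneck 9, flow now 11.
Augment In→v6→Eg: bottleneck 5, flow now 16.
No augmenting path remains; maximum flow = 16.
In the residual graph, reachable from In: {In, v4, v5, v6}.
Min-cut edges: In→v1 (2), In→v2 (9), v6→Eg (5); capacity 2 + 9 + 5 = 16.
This cut is saturated, so no flow can exceed 16.

16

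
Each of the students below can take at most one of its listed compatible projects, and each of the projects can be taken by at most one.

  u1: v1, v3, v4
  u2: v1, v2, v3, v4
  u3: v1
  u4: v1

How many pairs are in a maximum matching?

3

Unit-capacity flow: source→left, listed edges, right→sink; max matching = max flow.
Augmenting path u1→v1 (+1); matched 1.
Augmenting path u2→v2 (+1); matched 2.
Augmenting path u3→v1→u1→v3 (+1); matched 3.
No augmenting path remains; maximum matching = 3.
König certificate: {u1, u2, v1} is a vertex cover of size 3 (every listed pair touches it), so no matching can be larger.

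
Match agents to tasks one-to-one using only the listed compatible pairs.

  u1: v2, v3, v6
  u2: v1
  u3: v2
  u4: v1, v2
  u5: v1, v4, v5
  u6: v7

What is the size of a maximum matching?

5

Unit-capacity flow: source→left, listed edges, right→sink; max matching = max flow.
Augmenting path u1→v2 (+1); matched 1.
Augmenting path u2→v1 (+1); matched 2.
Augmenting path u5→v4 (+1); matched 3.
Augmenting path u6→v7 (+1); matched 4.
Augmenting path u3→v2→u1→v3 (+1); matched 5.
No augmenting path remains; maximum matching = 5.
König certificate: {u1, u5, u6, v1, v2} is a vertex cover of size 5 (every listed pair touches it), so no matching can be larger.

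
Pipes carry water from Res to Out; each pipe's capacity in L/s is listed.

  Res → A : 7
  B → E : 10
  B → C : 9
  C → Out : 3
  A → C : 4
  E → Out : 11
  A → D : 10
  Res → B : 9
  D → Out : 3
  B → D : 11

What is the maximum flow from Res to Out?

Augment Res→A→C→Out: bottleneck 3, flow now 3.
Augment Res→A→D→Out: bottleneck 3, flow now 6.
Augment Res→B→E→Out: bottleneck 9, flow now 15.
No augmenting path remains; maximum flow = 15.
In the residual graph, reachable from Res: {Res, A, C, D}.
Min-cut edges: Res→B (9), C→Out (3), D→Out (3); capacity 9 + 3 + 3 = 15.
This cut is saturated, so no flow can exceed 15.

15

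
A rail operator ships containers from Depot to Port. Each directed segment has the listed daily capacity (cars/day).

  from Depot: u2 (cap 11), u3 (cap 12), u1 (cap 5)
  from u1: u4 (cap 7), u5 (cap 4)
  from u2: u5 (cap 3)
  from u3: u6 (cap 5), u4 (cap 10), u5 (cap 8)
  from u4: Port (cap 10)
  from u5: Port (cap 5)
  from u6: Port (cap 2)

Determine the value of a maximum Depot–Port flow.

17

Augment Depot→u1→u4→Port: bottleneck 5, flow now 5.
Augment Depot→u2→u5→Port: bottleneck 3, flow now 8.
Augment Depot→u3→u4→Port: bottleneck 5, flow now 13.
Augment Depot→u3→u5→Port: bottleneck 2, flow now 15.
Augment Depot→u3→u6→Port: bottleneck 2, flow now 17.
No augmenting path remains; maximum flow = 17.
In the residual graph, reachable from Depot: {Depot, u1, u2, u3, u4, u5, u6}.
Min-cut edges: u4→Port (10), u5→Port (5), u6→Port (2); capacity 10 + 5 + 2 = 17.
This cut is saturated, so no flow can exceed 17.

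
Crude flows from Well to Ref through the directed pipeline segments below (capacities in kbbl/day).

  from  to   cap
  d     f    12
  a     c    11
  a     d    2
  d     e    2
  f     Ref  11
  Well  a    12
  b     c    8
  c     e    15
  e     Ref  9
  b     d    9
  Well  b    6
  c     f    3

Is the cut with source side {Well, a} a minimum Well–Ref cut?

Given cut capacity: 6 + 11 + 2 = 19.
Augment Well→a→c→e→Ref: bottleneck 9, flow now 9.
Augment Well→a→c→f→Ref: bottleneck 2, flow now 11.
Augment Well→a→d→f→Ref: bottleneck 1, flow now 12.
Augment Well→b→c→f→Ref: bottleneck 1, flow now 13.
Augment Well→b→d→f→Ref: bottleneck 5, flow now 18.
No augmenting path remains; maximum flow = 18.
In the residual graph, reachable from Well: {Well}.
Min-cut edges: Well→a (12), Well→b (6); capacity 12 + 6 = 18.
Cut capacity 19 exceeds the max flow 18, so it is not minimum.

No — its capacity is 19, but the minimum cut has capacity 18.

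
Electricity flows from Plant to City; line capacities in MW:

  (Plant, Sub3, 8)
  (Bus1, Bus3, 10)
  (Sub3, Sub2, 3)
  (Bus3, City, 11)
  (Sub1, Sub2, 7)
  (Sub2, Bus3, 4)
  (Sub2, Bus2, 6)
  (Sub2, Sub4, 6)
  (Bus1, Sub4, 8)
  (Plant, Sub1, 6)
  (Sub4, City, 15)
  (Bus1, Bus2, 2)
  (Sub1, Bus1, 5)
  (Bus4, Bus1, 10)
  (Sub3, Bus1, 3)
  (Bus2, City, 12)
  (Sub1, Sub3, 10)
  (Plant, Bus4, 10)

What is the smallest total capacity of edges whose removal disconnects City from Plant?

22

Augment Plant→Bus4→Bus1→Sub4→City: bottleneck 8, flow now 8.
Augment Plant→Bus4→Bus1→Bus2→City: bottleneck 2, flow now 10.
Augment Plant→Sub3→Bus1→Bus3→City: bottleneck 3, flow now 13.
Augment Plant→Sub3→Sub2→Sub4→City: bottleneck 3, flow now 16.
Augment Plant→Sub1→Bus1→Bus3→City: bottleneck 5, flow now 21.
Augment Plant→Sub1→Sub2→Sub4→City: bottleneck 1, flow now 22.
No augmenting path remains; maximum flow = 22.
By max-flow min-cut, the minimum cut capacity equals the max flow.
In the residual graph, reachable from Plant: {Plant, Sub3}.
Min-cut edges: Plant→Bus4 (10), Plant→Sub1 (6), Sub3→Bus1 (3), Sub3→Sub2 (3); capacity 10 + 6 + 3 + 3 = 22.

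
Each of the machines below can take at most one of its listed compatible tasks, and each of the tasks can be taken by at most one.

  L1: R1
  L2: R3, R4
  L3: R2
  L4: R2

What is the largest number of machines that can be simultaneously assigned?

3

Unit-capacity flow: source→left, listed edges, right→sink; max matching = max flow.
Augmenting path L1→R1 (+1); matched 1.
Augmenting path L2→R3 (+1); matched 2.
Augmenting path L3→R2 (+1); matched 3.
No augmenting path remains; maximum matching = 3.
König certificate: {L1, L2, R2} is a vertex cover of size 3 (every listed pair touches it), so no matching can be larger.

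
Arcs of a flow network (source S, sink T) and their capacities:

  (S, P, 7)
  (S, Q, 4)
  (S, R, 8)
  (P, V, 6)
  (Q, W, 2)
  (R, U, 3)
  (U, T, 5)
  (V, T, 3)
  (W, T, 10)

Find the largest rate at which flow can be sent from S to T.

8

Augment S→P→V→T: bottleneck 3, flow now 3.
Augment S→Q→W→T: bottleneck 2, flow now 5.
Augment S→R→U→T: bottleneck 3, flow now 8.
No augmenting path remains; maximum flow = 8.
In the residual graph, reachable from S: {S, P, Q, R, V}.
Min-cut edges: Q→W (2), R→U (3), V→T (3); capacity 2 + 3 + 3 = 8.
This cut is saturated, so no flow can exceed 8.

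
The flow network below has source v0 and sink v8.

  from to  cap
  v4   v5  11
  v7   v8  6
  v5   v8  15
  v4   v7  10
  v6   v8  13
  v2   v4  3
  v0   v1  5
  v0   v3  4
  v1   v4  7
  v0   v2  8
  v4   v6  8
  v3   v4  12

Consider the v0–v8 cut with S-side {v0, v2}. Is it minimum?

Given cut capacity: 5 + 4 + 3 = 12.
Augment v0→v1→v4→v5→v8: bottleneck 5, flow now 5.
Augment v0→v2→v4→v5→v8: bottleneck 3, flow now 8.
Augment v0→v3→v4→v5→v8: bottleneck 3, flow now 11.
Augment v0→v3→v4→v6→v8: bottleneck 1, flow now 12.
No augmenting path remains; maximum flow = 12.
Cut capacity 12 equals the max flow, so it is a minimum cut.

Yes — it is a minimum cut (capacity 12).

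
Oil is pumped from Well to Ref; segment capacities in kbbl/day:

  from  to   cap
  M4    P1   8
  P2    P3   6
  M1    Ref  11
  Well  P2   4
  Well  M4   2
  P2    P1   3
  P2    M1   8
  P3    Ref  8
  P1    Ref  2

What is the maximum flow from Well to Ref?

Augment Well→P2→P1→Ref: bottleneck 2, flow now 2.
Augment Well→P2→P3→Ref: bottleneck 2, flow now 4.
Augment Well→M4→P1→P2→P3→Ref: bottleneck 2, flow now 6. (uses reverse residual edge)
No augmenting path remains; maximum flow = 6.
In the residual graph, reachable from Well: {Well}.
Min-cut edges: Well→P2 (4), Well→M4 (2); capacity 4 + 2 = 6.
This cut is saturated, so no flow can exceed 6.

6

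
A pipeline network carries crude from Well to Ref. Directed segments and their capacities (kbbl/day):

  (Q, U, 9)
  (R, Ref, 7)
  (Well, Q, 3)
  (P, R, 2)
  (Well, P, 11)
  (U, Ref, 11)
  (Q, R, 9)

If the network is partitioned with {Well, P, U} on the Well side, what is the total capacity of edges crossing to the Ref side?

Edges leaving {Well, P, U}: Well→Q (3), P→R (2), U→Ref (11).
Cut capacity = 3 + 2 + 11 = 16.

16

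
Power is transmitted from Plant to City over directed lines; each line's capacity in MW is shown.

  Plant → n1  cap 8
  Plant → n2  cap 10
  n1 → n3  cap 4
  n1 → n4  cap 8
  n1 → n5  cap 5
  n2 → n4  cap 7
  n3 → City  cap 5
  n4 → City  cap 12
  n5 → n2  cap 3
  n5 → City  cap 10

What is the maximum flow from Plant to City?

Augment Plant→n1→n3→City: bottleneck 4, flow now 4.
Augment Plant→n1→n4→City: bottleneck 4, flow now 8.
Augment Plant→n2→n4→City: bottleneck 7, flow now 15.
No augmenting path remains; maximum flow = 15.
In the residual graph, reachable from Plant: {Plant, n2}.
Min-cut edges: Plant→n1 (8), n2→n4 (7); capacity 8 + 7 = 15.
This cut is saturated, so no flow can exceed 15.

15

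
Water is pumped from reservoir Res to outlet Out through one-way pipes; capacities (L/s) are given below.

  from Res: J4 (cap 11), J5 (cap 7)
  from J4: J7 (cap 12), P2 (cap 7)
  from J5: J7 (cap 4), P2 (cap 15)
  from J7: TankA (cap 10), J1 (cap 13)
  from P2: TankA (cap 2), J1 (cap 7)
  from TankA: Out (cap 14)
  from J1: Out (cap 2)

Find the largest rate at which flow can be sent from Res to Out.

14

Augment Res→J4→J7→TankA→Out: bottleneck 10, flow now 10.
Augment Res→J4→J7→J1→Out: bottleneck 1, flow now 11.
Augment Res→J5→J7→J1→Out: bottleneck 1, flow now 12.
Augment Res→J5→P2→TankA→Out: bottleneck 2, flow now 14.
No augmenting path remains; maximum flow = 14.
In the residual graph, reachable from Res: {Res, J4, J5, J7, P2, J1}.
Min-cut edges: J7→TankA (10), P2→TankA (2), J1→Out (2); capacity 10 + 2 + 2 = 14.
This cut is saturated, so no flow can exceed 14.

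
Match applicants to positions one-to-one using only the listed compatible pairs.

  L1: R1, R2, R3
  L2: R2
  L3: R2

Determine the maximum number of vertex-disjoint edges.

Unit-capacity flow: source→left, listed edges, right→sink; max matching = max flow.
Augmenting path L1→R1 (+1); matched 1.
Augmenting path L2→R2 (+1); matched 2.
No augmenting path remains; maximum matching = 2.
König certificate: {L1, R2} is a vertex cover of size 2 (every listed pair touches it), so no matching can be larger.

2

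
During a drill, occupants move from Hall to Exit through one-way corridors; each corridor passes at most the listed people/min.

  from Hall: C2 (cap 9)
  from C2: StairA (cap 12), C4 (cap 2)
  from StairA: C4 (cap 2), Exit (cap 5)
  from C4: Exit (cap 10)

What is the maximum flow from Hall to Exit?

Augment Hall→C2→StairA→Exit: bottleneck 5, flow now 5.
Augment Hall→C2→C4→Exit: bottleneck 2, flow now 7.
Augment Hall→C2→StairA→C4→Exit: bottleneck 2, flow now 9.
No augmenting path remains; maximum flow = 9.
In the residual graph, reachable from Hall: {Hall}.
Min-cut edges: Hall→C2 (9); capacity 9 = 9.
This cut is saturated, so no flow can exceed 9.

9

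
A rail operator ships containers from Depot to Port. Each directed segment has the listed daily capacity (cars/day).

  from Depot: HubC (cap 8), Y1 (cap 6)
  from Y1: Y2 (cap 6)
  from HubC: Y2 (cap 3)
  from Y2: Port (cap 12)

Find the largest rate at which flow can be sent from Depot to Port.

9

Augment Depot→Y1→Y2→Port: bottleneck 6, flow now 6.
Augment Depot→HubC→Y2→Port: bottleneck 3, flow now 9.
No augmenting path remains; maximum flow = 9.
In the residual graph, reachable from Depot: {Depot, HubC}.
Min-cut edges: Depot→Y1 (6), HubC→Y2 (3); capacity 6 + 3 = 9.
This cut is saturated, so no flow can exceed 9.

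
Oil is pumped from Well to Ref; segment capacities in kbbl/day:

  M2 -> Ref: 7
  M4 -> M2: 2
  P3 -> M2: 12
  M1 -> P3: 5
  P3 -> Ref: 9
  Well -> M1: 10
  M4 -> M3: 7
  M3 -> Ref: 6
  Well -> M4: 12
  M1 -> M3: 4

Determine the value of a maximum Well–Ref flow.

Augment Well→M4→M2→Ref: bottleneck 2, flow now 2.
Augment Well→M4→M3→Ref: bottleneck 6, flow now 8.
Augment Well→M1→P3→Ref: bottleneck 5, flow now 13.
No augmenting path remains; maximum flow = 13.
In the residual graph, reachable from Well: {Well, M4, M1, M3}.
Min-cut edges: M4→M2 (2), M1→P3 (5), M3→Ref (6); capacity 2 + 5 + 6 = 13.
This cut is saturated, so no flow can exceed 13.

13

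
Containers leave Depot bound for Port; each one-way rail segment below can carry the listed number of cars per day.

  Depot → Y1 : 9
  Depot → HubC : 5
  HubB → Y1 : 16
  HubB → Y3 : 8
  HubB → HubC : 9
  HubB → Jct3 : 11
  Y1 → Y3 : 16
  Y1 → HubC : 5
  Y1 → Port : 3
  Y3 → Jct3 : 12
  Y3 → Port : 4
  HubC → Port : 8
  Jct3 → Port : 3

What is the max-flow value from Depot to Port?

14

Augment Depot→Y1→Port: bottleneck 3, flow now 3.
Augment Depot→HubC→Port: bottleneck 5, flow now 8.
Augment Depot→Y1→Y3→Port: bottleneck 4, flow now 12.
Augment Depot→Y1→HubC→Port: bottleneck 2, flow now 14.
No augmenting path remains; maximum flow = 14.
In the residual graph, reachable from Depot: {Depot}.
Min-cut edges: Depot→Y1 (9), Depot→HubC (5); capacity 9 + 5 = 14.
This cut is saturated, so no flow can exceed 14.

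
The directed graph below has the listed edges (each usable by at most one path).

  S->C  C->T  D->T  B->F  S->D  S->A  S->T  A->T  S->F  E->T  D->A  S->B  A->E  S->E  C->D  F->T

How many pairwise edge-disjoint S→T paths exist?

Assign every edge capacity 1; by Menger, the answer equals the max flow.
Path S→T (+1); total 1.
Path S→A→T (+1); total 2.
Path S→C→T (+1); total 3.
Path S→D→T (+1); total 4.
Path S→E→T (+1); total 5.
Path S→F→T (+1); total 6.
No residual S→T path; max flow = 6.
Certifying cut of size 6: {F→T, S→A, S→C, S→D, S→E, S→T}.

6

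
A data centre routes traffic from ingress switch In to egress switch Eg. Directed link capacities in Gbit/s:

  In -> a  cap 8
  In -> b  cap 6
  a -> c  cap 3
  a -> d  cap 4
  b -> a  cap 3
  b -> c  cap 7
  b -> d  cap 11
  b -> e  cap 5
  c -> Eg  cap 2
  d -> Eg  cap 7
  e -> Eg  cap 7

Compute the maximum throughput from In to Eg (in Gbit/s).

Augment In→a→c→Eg: bottleneck 2, flow now 2.
Augment In→a→d→Eg: bottleneck 4, flow now 6.
Augment In→b→d→Eg: bottleneck 3, flow now 9.
Augment In→b→e→Eg: bottleneck 3, flow now 12.
No augmenting path remains; maximum flow = 12.
In the residual graph, reachable from In: {In, a, c}.
Min-cut edges: In→b (6), a→d (4), c→Eg (2); capacity 6 + 4 + 2 = 12.
This cut is saturated, so no flow can exceed 12.

12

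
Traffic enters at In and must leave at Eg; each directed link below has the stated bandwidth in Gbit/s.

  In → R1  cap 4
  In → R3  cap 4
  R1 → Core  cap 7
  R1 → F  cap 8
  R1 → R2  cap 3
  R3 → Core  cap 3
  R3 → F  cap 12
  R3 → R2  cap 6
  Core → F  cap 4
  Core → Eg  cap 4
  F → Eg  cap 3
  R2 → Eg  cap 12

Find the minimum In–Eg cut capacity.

8

Augment In→R1→Core→Eg: bottleneck 4, flow now 4.
Augment In→R3→F→Eg: bottleneck 3, flow now 7.
Augment In→R3→R2→Eg: bottleneck 1, flow now 8.
No augmenting path remains; maximum flow = 8.
By max-flow min-cut, the minimum cut capacity equals the max flow.
In the residual graph, reachable from In: {In}.
Min-cut edges: In→R1 (4), In→R3 (4); capacity 4 + 4 = 8.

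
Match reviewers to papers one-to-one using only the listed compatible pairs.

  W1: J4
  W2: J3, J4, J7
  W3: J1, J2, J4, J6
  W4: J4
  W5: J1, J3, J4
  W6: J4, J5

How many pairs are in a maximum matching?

5

Unit-capacity flow: source→left, listed edges, right→sink; max matching = max flow.
Augmenting path W1→J4 (+1); matched 1.
Augmenting path W2→J3 (+1); matched 2.
Augmenting path W3→J1 (+1); matched 3.
Augmenting path W6→J5 (+1); matched 4.
Augmenting path W5→J1→W3→J2 (+1); matched 5.
No augmenting path remains; maximum matching = 5.
König certificate: {W2, W3, W5, W6, J4} is a vertex cover of size 5 (every listed pair touches it), so no matching can be larger.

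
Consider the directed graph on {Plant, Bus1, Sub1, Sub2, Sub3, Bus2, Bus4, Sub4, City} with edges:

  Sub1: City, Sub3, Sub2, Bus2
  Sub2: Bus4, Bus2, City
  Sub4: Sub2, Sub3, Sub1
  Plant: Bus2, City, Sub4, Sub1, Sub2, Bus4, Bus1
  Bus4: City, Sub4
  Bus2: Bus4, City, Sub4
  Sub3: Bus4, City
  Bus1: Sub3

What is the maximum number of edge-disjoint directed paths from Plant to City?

Assign every edge capacity 1; by Menger, the answer equals the max flow.
Path Plant→City (+1); total 1.
Path Plant→Sub1→City (+1); total 2.
Path Plant→Sub2→City (+1); total 3.
Path Plant→Bus2→City (+1); total 4.
Path Plant→Bus4→City (+1); total 5.
Path Plant→Bus1→Sub3→City (+1); total 6.
No residual Plant→City path; max flow = 6.
Certifying cut of size 6: {Bus2→City, Bus4→City, Plant→City, Sub1→City, Sub2→City, Sub3→City}.

6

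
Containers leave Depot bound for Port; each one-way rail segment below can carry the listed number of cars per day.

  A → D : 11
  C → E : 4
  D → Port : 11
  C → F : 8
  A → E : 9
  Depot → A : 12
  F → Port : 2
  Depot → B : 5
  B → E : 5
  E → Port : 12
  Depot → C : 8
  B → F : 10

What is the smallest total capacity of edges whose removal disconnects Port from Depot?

Augment Depot→A→D→Port: bottleneck 11, flow now 11.
Augment Depot→A→E→Port: bottleneck 1, flow now 12.
Augment Depot→B→E→Port: bottleneck 5, flow now 17.
Augment Depot→C→E→Port: bottleneck 4, flow now 21.
Augment Depot→C→F→Port: bottleneck 2, flow now 23.
No augmenting path remains; maximum flow = 23.
By max-flow min-cut, the minimum cut capacity equals the max flow.
In the residual graph, reachable from Depot: {Depot, C, F}.
Min-cut edges: Depot→A (12), Depot→B (5), C→E (4), F→Port (2); capacity 12 + 5 + 4 + 2 = 23.

23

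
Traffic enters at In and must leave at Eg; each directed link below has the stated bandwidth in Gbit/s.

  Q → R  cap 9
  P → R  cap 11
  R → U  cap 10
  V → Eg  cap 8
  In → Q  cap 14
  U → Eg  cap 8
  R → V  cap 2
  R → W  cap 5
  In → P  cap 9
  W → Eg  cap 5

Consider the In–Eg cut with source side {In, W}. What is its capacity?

Edges leaving {In, W}: In→P (9), In→Q (14), W→Eg (5).
Cut capacity = 9 + 14 + 5 = 28.

28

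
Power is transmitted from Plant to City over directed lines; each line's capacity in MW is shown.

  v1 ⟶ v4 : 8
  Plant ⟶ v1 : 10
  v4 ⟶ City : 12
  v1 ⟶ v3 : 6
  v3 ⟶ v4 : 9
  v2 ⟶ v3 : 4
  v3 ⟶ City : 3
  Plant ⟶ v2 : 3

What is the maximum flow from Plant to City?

Augment Plant→v1→v3→City: bottleneck 3, flow now 3.
Augment Plant→v1→v4→City: bottleneck 7, flow now 10.
Augment Plant→v2→v3→v4→City: bottleneck 3, flow now 13.
No augmenting path remains; maximum flow = 13.
In the residual graph, reachable from Plant: {Plant}.
Min-cut edges: Plant→v1 (10), Plant→v2 (3); capacity 10 + 3 = 13.
This cut is saturated, so no flow can exceed 13.

13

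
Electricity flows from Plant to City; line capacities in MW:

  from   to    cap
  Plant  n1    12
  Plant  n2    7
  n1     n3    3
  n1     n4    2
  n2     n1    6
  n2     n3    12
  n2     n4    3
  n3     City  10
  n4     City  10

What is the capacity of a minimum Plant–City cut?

12

Augment Plant→n1→n3→City: bottleneck 3, flow now 3.
Augment Plant→n1→n4→City: bottleneck 2, flow now 5.
Augment Plant→n2→n3→City: bottleneck 7, flow now 12.
No augmenting path remains; maximum flow = 12.
By max-flow min-cut, the minimum cut capacity equals the max flow.
In the residual graph, reachable from Plant: {Plant, n1}.
Min-cut edges: Plant→n2 (7), n1→n3 (3), n1→n4 (2); capacity 7 + 3 + 2 = 12.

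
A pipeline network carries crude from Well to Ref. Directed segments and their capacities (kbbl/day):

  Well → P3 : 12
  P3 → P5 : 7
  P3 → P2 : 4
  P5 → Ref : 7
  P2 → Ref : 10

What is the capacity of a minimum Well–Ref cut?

11

Augment Well→P3→P5→Ref: bottleneck 7, flow now 7.
Augment Well→P3→P2→Ref: bottleneck 4, flow now 11.
No augmenting path remains; maximum flow = 11.
By max-flow min-cut, the minimum cut capacity equals the max flow.
In the residual graph, reachable from Well: {Well, P3}.
Min-cut edges: P3→P5 (7), P3→P2 (4); capacity 7 + 4 = 11.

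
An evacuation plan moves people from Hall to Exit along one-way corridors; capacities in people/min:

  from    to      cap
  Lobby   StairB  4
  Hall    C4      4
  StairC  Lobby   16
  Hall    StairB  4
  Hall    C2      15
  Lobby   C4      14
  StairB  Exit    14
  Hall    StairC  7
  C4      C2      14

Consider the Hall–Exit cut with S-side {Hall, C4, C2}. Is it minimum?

No — its capacity is 11, but the minimum cut has capacity 8.

Given cut capacity: 7 + 4 = 11.
Augment Hall→StairB→Exit: bottleneck 4, flow now 4.
Augment Hall→StairC→Lobby→StairB→Exit: bottleneck 4, flow now 8.
No augmenting path remains; maximum flow = 8.
In the residual graph, reachable from Hall: {Hall, StairC, Lobby, C4, C2}.
Min-cut edges: Hall→StairB (4), Lobby→StairB (4); capacity 4 + 4 = 8.
Cut capacity 11 exceeds the max flow 8, so it is not minimum.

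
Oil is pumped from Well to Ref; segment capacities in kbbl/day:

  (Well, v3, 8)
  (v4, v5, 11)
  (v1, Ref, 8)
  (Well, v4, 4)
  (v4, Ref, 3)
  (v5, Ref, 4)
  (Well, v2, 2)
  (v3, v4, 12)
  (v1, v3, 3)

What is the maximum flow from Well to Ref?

Augment Well→v4→Ref: bottleneck 3, flow now 3.
Augment Well→v4→v5→Ref: bottleneck 1, flow now 4.
Augment Well→v3→v4→v5→Ref: bottleneck 3, flow now 7.
No augmenting path remains; maximum flow = 7.
In the residual graph, reachable from Well: {Well, v2, v3, v4, v5}.
Min-cut edges: v4→Ref (3), v5→Ref (4); capacity 3 + 4 = 7.
This cut is saturated, so no flow can exceed 7.

7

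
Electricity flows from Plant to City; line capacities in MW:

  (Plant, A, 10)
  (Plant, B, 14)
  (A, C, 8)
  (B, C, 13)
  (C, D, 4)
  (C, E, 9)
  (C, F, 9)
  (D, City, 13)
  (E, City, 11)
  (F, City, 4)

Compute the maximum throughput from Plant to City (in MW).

Augment Plant→A→C→D→City: bottleneck 4, flow now 4.
Augment Plant→A→C→E→City: bottleneck 4, flow now 8.
Augment Plant→B→C→E→City: bottleneck 5, flow now 13.
Augment Plant→B→C→F→City: bottleneck 4, flow now 17.
No augmenting path remains; maximum flow = 17.
In the residual graph, reachable from Plant: {Plant, A, B, C, F}.
Min-cut edges: C→D (4), C→E (9), F→City (4); capacity 4 + 9 + 4 = 17.
This cut is saturated, so no flow can exceed 17.

17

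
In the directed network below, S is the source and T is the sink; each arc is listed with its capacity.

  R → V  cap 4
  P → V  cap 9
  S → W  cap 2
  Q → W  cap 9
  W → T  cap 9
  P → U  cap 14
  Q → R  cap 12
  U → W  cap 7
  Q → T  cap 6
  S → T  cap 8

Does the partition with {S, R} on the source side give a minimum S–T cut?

No — its capacity is 14, but the minimum cut has capacity 10.

Given cut capacity: 2 + 8 + 4 = 14.
Augment S→T: bottleneck 8, flow now 8.
Augment S→W→T: bottleneck 2, flow now 10.
No augmenting path remains; maximum flow = 10.
In the residual graph, reachable from S: {S}.
Min-cut edges: S→W (2), S→T (8); capacity 2 + 8 = 10.
Cut capacity 14 exceeds the max flow 10, so it is not minimum.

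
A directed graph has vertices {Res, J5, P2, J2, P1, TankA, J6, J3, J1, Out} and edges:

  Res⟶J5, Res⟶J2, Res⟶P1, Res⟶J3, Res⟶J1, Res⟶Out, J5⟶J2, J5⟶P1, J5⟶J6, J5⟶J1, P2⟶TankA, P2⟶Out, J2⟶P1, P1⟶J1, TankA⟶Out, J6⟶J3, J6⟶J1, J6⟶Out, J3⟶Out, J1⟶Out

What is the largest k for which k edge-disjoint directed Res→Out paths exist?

Assign every edge capacity 1; by Menger, the answer equals the max flow.
Path Res→Out (+1); total 1.
Path Res→J3→Out (+1); total 2.
Path Res→J1→Out (+1); total 3.
Path Res→J5→J6→Out (+1); total 4.
No residual Res→Out path; max flow = 4.
Certifying cut of size 4: {J1→Out, Res→J3, Res→J5, Res→Out}.

4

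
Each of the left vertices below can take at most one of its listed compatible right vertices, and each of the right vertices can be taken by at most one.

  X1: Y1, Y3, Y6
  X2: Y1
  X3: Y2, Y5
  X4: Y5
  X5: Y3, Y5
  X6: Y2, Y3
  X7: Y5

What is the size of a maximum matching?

Unit-capacity flow: source→left, listed edges, right→sink; max matching = max flow.
Augmenting path X1→Y1 (+1); matched 1.
Augmenting path X3→Y2 (+1); matched 2.
Augmenting path X4→Y5 (+1); matched 3.
Augmenting path X5→Y3 (+1); matched 4.
Augmenting path X2→Y1→X1→Y6 (+1); matched 5.
No augmenting path remains; maximum matching = 5.
König certificate: {X1, X2, Y2, Y3, Y5} is a vertex cover of size 5 (every listed pair touches it), so no matching can be larger.

5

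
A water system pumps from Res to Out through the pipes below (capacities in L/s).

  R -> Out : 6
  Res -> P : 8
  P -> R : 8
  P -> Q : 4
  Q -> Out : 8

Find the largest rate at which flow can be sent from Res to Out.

Augment Res→P→Q→Out: bottleneck 4, flow now 4.
Augment Res→P→R→Out: bottleneck 4, flow now 8.
No augmenting path remains; maximum flow = 8.
In the residual graph, reachable from Res: {Res}.
Min-cut edges: Res→P (8); capacity 8 = 8.
This cut is saturated, so no flow can exceed 8.

8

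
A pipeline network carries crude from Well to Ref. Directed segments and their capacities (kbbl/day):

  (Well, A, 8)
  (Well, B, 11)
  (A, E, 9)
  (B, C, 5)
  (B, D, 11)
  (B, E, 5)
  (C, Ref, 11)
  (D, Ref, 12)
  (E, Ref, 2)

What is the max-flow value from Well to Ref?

13

Augment Well→A→E→Ref: bottleneck 2, flow now 2.
Augment Well→B→C→Ref: bottleneck 5, flow now 7.
Augment Well→B→D→Ref: bottleneck 6, flow now 13.
No augmenting path remains; maximum flow = 13.
In the residual graph, reachable from Well: {Well, A, E}.
Min-cut edges: Well→B (11), E→Ref (2); capacity 11 + 2 = 13.
This cut is saturated, so no flow can exceed 13.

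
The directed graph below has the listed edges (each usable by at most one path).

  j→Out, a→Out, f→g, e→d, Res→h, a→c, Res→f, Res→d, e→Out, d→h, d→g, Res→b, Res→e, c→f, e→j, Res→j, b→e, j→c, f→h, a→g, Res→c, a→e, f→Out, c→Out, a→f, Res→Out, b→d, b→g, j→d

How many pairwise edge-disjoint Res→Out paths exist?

5

Assign every edge capacity 1; by Menger, the answer equals the max flow.
Path Res→Out (+1); total 1.
Path Res→c→Out (+1); total 2.
Path Res→e→Out (+1); total 3.
Path Res→f→Out (+1); total 4.
Path Res→j→Out (+1); total 5.
No residual Res→Out path; max flow = 5.
Certifying cut of size 5: {Res→Out, c→Out, e→Out, f→Out, j→Out}.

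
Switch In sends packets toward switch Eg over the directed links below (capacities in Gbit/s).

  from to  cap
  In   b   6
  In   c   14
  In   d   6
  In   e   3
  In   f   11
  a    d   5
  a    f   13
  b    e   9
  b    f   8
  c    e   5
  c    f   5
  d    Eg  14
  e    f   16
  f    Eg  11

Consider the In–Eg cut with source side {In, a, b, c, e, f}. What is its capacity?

Edges leaving {In, a, b, c, e, f}: In→d (6), a→d (5), f→Eg (11).
Cut capacity = 6 + 5 + 11 = 22.

22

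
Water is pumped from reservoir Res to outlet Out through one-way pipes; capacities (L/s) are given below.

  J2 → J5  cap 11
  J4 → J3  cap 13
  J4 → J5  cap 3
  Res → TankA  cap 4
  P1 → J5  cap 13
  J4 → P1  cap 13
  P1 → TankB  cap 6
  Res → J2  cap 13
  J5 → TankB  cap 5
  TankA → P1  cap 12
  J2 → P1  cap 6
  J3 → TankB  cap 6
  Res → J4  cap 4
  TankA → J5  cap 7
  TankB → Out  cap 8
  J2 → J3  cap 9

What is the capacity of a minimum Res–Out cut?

8

Augment Res→J4→J5→TankB→Out: bottleneck 3, flow now 3.
Augment Res→J4→J3→TankB→Out: bottleneck 1, flow now 4.
Augment Res→J2→J5→TankB→Out: bottleneck 2, flow now 6.
Augment Res→J2→J3→TankB→Out: bottleneck 2, flow now 8.
No augmenting path remains; maximum flow = 8.
By max-flow min-cut, the minimum cut capacity equals the max flow.
In the residual graph, reachable from Res: {Res, J4, J2, TankA, J5, J3, P1, TankB}.
Min-cut edges: TankB→Out (8); capacity 8 = 8.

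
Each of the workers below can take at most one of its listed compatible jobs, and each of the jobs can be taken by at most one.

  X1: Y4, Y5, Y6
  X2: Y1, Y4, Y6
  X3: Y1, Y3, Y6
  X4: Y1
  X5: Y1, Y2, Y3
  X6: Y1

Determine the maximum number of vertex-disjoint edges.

5

Unit-capacity flow: source→left, listed edges, right→sink; max matching = max flow.
Augmenting path X1→Y4 (+1); matched 1.
Augmenting path X2→Y1 (+1); matched 2.
Augmenting path X3→Y3 (+1); matched 3.
Augmenting path X5→Y2 (+1); matched 4.
Augmenting path X4→Y1→X2→Y6 (+1); matched 5.
No augmenting path remains; maximum matching = 5.
König certificate: {X1, X2, X3, X5, Y1} is a vertex cover of size 5 (every listed pair touches it), so no matching can be larger.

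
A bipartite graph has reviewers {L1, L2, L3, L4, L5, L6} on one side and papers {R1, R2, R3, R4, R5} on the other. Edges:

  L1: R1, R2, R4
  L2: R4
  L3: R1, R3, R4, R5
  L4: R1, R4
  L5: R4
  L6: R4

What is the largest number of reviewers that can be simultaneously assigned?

Unit-capacity flow: source→left, listed edges, right→sink; max matching = max flow.
Augmenting path L1→R1 (+1); matched 1.
Augmenting path L2→R4 (+1); matched 2.
Augmenting path L3→R3 (+1); matched 3.
Augmenting path L4→R1→L1→R2 (+1); matched 4.
No augmenting path remains; maximum matching = 4.
König certificate: {L1, L3, L4, R4} is a vertex cover of size 4 (every listed pair touches it), so no matching can be larger.

4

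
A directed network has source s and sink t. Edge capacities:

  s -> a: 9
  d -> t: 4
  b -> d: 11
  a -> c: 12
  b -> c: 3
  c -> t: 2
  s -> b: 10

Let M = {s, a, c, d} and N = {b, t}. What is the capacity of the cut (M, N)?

16

Edges leaving {s, a, c, d}: s→b (10), c→t (2), d→t (4).
Cut capacity = 10 + 2 + 4 = 16.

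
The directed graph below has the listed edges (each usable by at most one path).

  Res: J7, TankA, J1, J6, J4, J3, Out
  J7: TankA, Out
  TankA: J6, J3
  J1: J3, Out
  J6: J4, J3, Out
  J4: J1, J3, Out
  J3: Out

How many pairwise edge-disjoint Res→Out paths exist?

6

Assign every edge capacity 1; by Menger, the answer equals the max flow.
Path Res→Out (+1); total 1.
Path Res→J7→Out (+1); total 2.
Path Res→J1→Out (+1); total 3.
Path Res→J6→Out (+1); total 4.
Path Res→J4→Out (+1); total 5.
Path Res→J3→Out (+1); total 6.
No residual Res→Out path; max flow = 6.
Certifying cut of size 6: {J1→Out, J3→Out, J4→Out, J6→Out, Res→J7, Res→Out}.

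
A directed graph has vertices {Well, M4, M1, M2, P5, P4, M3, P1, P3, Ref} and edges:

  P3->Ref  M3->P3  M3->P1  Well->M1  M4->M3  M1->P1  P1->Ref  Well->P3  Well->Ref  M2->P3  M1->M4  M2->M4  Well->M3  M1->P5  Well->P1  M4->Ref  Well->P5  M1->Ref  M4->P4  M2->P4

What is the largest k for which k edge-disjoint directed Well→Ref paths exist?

4

Assign every edge capacity 1; by Menger, the answer equals the max flow.
Path Well→Ref (+1); total 1.
Path Well→M1→Ref (+1); total 2.
Path Well→P1→Ref (+1); total 3.
Path Well→P3→Ref (+1); total 4.
No residual Well→Ref path; max flow = 4.
Certifying cut of size 4: {P1→Ref, P3→Ref, Well→M1, Well→Ref}.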